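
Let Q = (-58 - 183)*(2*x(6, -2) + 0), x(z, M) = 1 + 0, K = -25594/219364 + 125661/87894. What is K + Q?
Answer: -386167489081/803365809 ≈ -480.69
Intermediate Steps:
K = 1054830857/803365809 (K = -25594*1/219364 + 125661*(1/87894) = -12797/109682 + 41887/29298 = 1054830857/803365809 ≈ 1.3130)
x(z, M) = 1
Q = -482 (Q = (-58 - 183)*(2*1 + 0) = -241*(2 + 0) = -241*2 = -482)
K + Q = 1054830857/803365809 - 482 = -386167489081/803365809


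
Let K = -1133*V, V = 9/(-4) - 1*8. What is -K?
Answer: -46453/4 ≈ -11613.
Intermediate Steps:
V = -41/4 (V = 9*(-1/4) - 8 = -9/4 - 8 = -41/4 ≈ -10.250)
K = 46453/4 (K = -1133*(-41/4) = 46453/4 ≈ 11613.)
-K = -1*46453/4 = -46453/4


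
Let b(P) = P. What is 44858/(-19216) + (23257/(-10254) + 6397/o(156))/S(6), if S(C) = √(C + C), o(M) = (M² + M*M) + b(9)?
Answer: -22429/9608 - 355526393*√3/998349948 ≈ -2.9512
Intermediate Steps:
o(M) = 9 + 2*M² (o(M) = (M² + M*M) + 9 = (M² + M²) + 9 = 2*M² + 9 = 9 + 2*M²)
S(C) = √2*√C (S(C) = √(2*C) = √2*√C)
44858/(-19216) + (23257/(-10254) + 6397/o(156))/S(6) = 44858/(-19216) + (23257/(-10254) + 6397/(9 + 2*156²))/((√2*√6)) = 44858*(-1/19216) + (23257*(-1/10254) + 6397/(9 + 2*24336))/((2*√3)) = -22429/9608 + (-23257/10254 + 6397/(9 + 48672))*(√3/6) = -22429/9608 + (-23257/10254 + 6397/48681)*(√3/6) = -22429/9608 - 355526393*√3/998349948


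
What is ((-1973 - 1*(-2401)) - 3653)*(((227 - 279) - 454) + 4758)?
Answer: -13712700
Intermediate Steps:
((-1973 - 1*(-2401)) - 3653)*(((227 - 279) - 454) + 4758) = ((-1973 + 2401) - 3653)*((-52 - 454) + 4758) = (428 - 3653)*(-506 + 4758) = -3225*4252 = -13712700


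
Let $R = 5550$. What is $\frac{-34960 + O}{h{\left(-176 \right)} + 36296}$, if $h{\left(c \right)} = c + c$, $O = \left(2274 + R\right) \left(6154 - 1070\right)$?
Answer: $\frac{4967782}{4493} \approx 1105.7$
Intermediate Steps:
$O = 39777216$ ($O = \left(2274 + 5550\right) \left(6154 - 1070\right) = 7824 \cdot 5084 = 39777216$)
$h{\left(c \right)} = 2 c$
$\frac{-34960 + O}{h{\left(-176 \right)} + 36296} = \frac{-34960 + 39777216}{2 \left(-176\right) + 36296} = \frac{39742256}{-352 + 36296} = \frac{39742256}{35944} = 39742256 \cdot \frac{1}{35944} = \frac{4967782}{4493}$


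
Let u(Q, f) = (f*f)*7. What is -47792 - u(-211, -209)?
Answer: -353559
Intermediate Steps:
u(Q, f) = 7*f² (u(Q, f) = f²*7 = 7*f²)
-47792 - u(-211, -209) = -47792 - 7*(-209)² = -47792 - 7*43681 = -47792 - 1*305767 = -47792 - 305767 = -353559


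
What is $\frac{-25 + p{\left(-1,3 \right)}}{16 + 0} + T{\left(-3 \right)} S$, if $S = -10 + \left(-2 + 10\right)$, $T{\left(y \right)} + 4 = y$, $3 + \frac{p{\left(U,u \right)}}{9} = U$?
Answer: $\frac{163}{16} \approx 10.188$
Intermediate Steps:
$p{\left(U,u \right)} = -27 + 9 U$
$T{\left(y \right)} = -4 + y$
$S = -2$ ($S = -10 + 8 = -2$)
$\frac{-25 + p{\left(-1,3 \right)}}{16 + 0} + T{\left(-3 \right)} S = \frac{-25 + \left(-27 + 9 \left(-1\right)\right)}{16 + 0} + \left(-4 - 3\right) \left(-2\right) = \frac{-25 - 36}{16} - -14 = \left(-25 - 36\right) \frac{1}{16} + 14 = \left(-61\right) \frac{1}{16} + 14 = - \frac{61}{16} + 14 = \frac{163}{16}$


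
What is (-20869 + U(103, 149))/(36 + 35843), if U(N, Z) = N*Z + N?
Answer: -5419/35879 ≈ -0.15104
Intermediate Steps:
U(N, Z) = N + N*Z
(-20869 + U(103, 149))/(36 + 35843) = (-20869 + 103*(1 + 149))/(36 + 35843) = (-20869 + 103*150)/35879 = (-20869 + 15450)*(1/35879) = -5419*1/35879 = -5419/35879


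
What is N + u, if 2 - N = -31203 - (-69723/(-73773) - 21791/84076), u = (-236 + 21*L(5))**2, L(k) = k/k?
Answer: 53362981077905/689170972 ≈ 77431.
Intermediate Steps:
L(k) = 1
u = 46225 (u = (-236 + 21*1)**2 = (-236 + 21)**2 = (-215)**2 = 46225)
N = 21506052897205/689170972 (N = 2 - (-31203 - (-69723/(-73773) - 21791/84076)) = 2 - (-31203 - (-69723*(-1/73773) - 21791*1/84076)) = 2 - (-31203 - (7747/8197 - 21791/84076)) = 2 - (-31203 - 1*472715945/689170972) = 2 - (-31203 - 472715945/689170972) = 2 - 1*(-21504674555261/689170972) = 2 + 21504674555261/689170972 = 21506052897205/689170972 ≈ 31206.)
N + u = 21506052897205/689170972 + 46225 = 53362981077905/689170972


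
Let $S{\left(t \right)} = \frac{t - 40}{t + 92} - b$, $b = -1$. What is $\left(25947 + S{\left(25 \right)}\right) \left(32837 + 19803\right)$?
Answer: $\frac{53269942880}{39} \approx 1.3659 \cdot 10^{9}$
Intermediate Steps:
$S{\left(t \right)} = 1 + \frac{-40 + t}{92 + t}$ ($S{\left(t \right)} = \frac{t - 40}{t + 92} - -1 = \frac{-40 + t}{92 + t} + 1 = 1 + \frac{-40 + t}{92 + t}$)
$\left(25947 + S{\left(25 \right)}\right) \left(32837 + 19803\right) = \left(25947 + \frac{2 \left(26 + 25\right)}{92 + 25}\right) \left(32837 + 19803\right) = \left(25947 + 2 \cdot \frac{1}{117} \cdot 51\right) 52640 = \left(25947 + \frac{34}{39}\right) 52640 = \frac{1011967}{39} \cdot 52640 = \frac{53269942880}{39}$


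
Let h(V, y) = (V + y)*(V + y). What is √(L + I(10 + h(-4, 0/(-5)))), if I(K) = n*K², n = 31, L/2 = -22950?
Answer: 4*I*√1559 ≈ 157.94*I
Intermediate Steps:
L = -45900 (L = 2*(-22950) = -45900)
h(V, y) = (V + y)²
I(K) = 31*K²
√(L + I(10 + h(-4, 0/(-5)))) = √(-45900 + 31*(10 + (-4 + 0/(-5))²)²) = √(-45900 + 31*(10 + (-4 + 0*(-⅕))²)²) = √(-45900 + 31*(10 + (-4 + 0)²)²) = √(-45900 + 31*(10 + (-4)²)²) = √(-45900 + 31*(10 + 16)²) = √(-45900 + 31*26²) = √(-45900 + 31*676) = √(-45900 + 20956) = √(-24944) = 4*I*√1559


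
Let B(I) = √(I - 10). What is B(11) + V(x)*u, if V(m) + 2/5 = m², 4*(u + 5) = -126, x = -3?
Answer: -3129/10 ≈ -312.90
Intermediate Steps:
B(I) = √(-10 + I)
u = -73/2 (u = -5 + (¼)*(-126) = -5 - 63/2 = -73/2 ≈ -36.500)
V(m) = -⅖ + m²
B(11) + V(x)*u = √(-10 + 11) + (-⅖ + (-3)²)*(-73/2) = √1 + (-⅖ + 9)*(-73/2) = 1 + (43/5)*(-73/2) = 1 - 3139/10 = -3129/10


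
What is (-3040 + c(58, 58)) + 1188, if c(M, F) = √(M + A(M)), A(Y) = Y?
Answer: -1852 + 2*√29 ≈ -1841.2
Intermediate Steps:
c(M, F) = √2*√M (c(M, F) = √(M + M) = √(2*M) = √2*√M)
(-3040 + c(58, 58)) + 1188 = (-3040 + √2*√58) + 1188 = (-3040 + 2*√29) + 1188 = -1852 + 2*√29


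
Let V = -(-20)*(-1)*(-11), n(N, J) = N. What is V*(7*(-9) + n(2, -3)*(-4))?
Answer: -15620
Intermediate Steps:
V = 220 (V = -5*4*(-11) = -20*(-11) = 220)
V*(7*(-9) + n(2, -3)*(-4)) = 220*(7*(-9) + 2*(-4)) = 220*(-63 - 8) = 220*(-71) = -15620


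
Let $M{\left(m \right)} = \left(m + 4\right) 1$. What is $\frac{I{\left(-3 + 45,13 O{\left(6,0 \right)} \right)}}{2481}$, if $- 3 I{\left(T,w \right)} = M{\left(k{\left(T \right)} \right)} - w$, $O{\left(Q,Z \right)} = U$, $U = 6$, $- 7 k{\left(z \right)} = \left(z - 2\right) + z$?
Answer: $\frac{200}{17367} \approx 0.011516$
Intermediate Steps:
$k{\left(z \right)} = \frac{2}{7} - \frac{2 z}{7}$ ($k{\left(z \right)} = - \frac{\left(z - 2\right) + z}{7} = - \frac{\left(-2 + z\right) + z}{7} = - \frac{-2 + 2 z}{7} = \frac{2}{7} - \frac{2 z}{7}$)
$M{\left(m \right)} = 4 + m$ ($M{\left(m \right)} = \left(4 + m\right) 1 = 4 + m$)
$O{\left(Q,Z \right)} = 6$
$I{\left(T,w \right)} = - \frac{10}{7} + \frac{w}{3} + \frac{2 T}{21}$ ($I{\left(T,w \right)} = - \frac{\left(4 - \left(- \frac{2}{7} + \frac{2 T}{7}\right)\right) - w}{3} = - \frac{\left(\frac{30}{7} - \frac{2 T}{7}\right) - w}{3} = - \frac{\frac{30}{7} - w - \frac{2 T}{7}}{3} = - \frac{10}{7} + \frac{w}{3} + \frac{2 T}{21}$)
$\frac{I{\left(-3 + 45,13 O{\left(6,0 \right)} \right)}}{2481} = \frac{- \frac{10}{7} + \frac{13 \cdot 6}{3} + \frac{2 \left(-3 + 45\right)}{21}}{2481} = \left(- \frac{10}{7} + \frac{1}{3} \cdot 78 + \frac{2}{21} \cdot 42\right) \frac{1}{2481} = \left(- \frac{10}{7} + 26 + 4\right) \frac{1}{2481} = \frac{200}{7} \cdot \frac{1}{2481} = \frac{200}{17367}$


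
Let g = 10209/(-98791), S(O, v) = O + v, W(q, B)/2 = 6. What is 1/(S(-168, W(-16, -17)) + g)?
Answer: -98791/15421605 ≈ -0.0064060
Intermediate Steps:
W(q, B) = 12 (W(q, B) = 2*6 = 12)
g = -10209/98791 (g = 10209*(-1/98791) = -10209/98791 ≈ -0.10334)
1/(S(-168, W(-16, -17)) + g) = 1/((-168 + 12) - 10209/98791) = 1/(-156 - 10209/98791) = 1/(-15421605/98791) = -98791/15421605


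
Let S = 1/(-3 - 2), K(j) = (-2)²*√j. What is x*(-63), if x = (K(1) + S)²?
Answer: -22743/25 ≈ -909.72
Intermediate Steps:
K(j) = 4*√j
S = -⅕ (S = 1/(-5) = -⅕ ≈ -0.20000)
x = 361/25 (x = (4*√1 - ⅕)² = (4*1 - ⅕)² = (4 - ⅕)² = (19/5)² = 361/25 ≈ 14.440)
x*(-63) = (361/25)*(-63) = -22743/25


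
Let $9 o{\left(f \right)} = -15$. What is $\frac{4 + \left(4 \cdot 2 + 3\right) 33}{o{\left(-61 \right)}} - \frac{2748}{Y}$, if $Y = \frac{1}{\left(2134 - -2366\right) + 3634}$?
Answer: $- \frac{111762261}{5} \approx -2.2352 \cdot 10^{7}$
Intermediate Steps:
$o{\left(f \right)} = - \frac{5}{3}$ ($o{\left(f \right)} = \frac{1}{9} \left(-15\right) = - \frac{5}{3}$)
$Y = \frac{1}{8134}$ ($Y = \frac{1}{\left(2134 + 2366\right) + 3634} = \frac{1}{4500 + 3634} = \frac{1}{8134} \approx 0.00012294$)
$\frac{4 + \left(4 \cdot 2 + 3\right) 33}{o{\left(-61 \right)}} - \frac{2748}{Y} = \frac{4 + \left(4 \cdot 2 + 3\right) 33}{- \frac{5}{3}} - 2748 \frac{1}{\frac{1}{8134}} = \left(4 + \left(8 + 3\right) 33\right) \left(- \frac{3}{5}\right) - 22352232 = \left(4 + 11 \cdot 33\right) \left(- \frac{3}{5}\right) - 22352232 = \left(4 + 363\right) \left(- \frac{3}{5}\right) - 22352232 = 367 \left(- \frac{3}{5}\right) - 22352232 = - \frac{1101}{5} - 22352232 = - \frac{111762261}{5}$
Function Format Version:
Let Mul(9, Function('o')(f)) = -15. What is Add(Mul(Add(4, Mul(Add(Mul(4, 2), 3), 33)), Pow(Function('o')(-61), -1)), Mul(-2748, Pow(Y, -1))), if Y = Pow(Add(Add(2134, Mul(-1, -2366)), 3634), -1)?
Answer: Rational(-111762261, 5) ≈ -2.2352e+7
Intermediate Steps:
Function('o')(f) = Rational(-5, 3) (Function('o')(f) = Mul(Rational(1, 9), -15) = Rational(-5, 3))
Y = Rational(1, 8134) (Y = Pow(Add(Add(2134, 2366), 3634), -1) = Pow(Add(4500, 3634), -1) = Pow(8134, -1) = Rational(1, 8134) ≈ 0.00012294)
Add(Mul(Add(4, Mul(Add(Mul(4, 2), 3), 33)), Pow(Function('o')(-61), -1)), Mul(-2748, Pow(Y, -1))) = Add(Mul(Add(4, Mul(Add(Mul(4, 2), 3), 33)), Pow(Rational(-5, 3), -1)), Mul(-2748, Pow(Rational(1, 8134), -1))) = Add(Mul(Add(4, Mul(Add(8, 3), 33)), Rational(-3, 5)), Mul(-2748, 8134)) = Add(Mul(Add(4, Mul(11, 33)), Rational(-3, 5)), -22352232) = Add(Mul(Add(4, 363), Rational(-3, 5)), -22352232) = Add(Mul(367, Rational(-3, 5)), -22352232) = Add(Rational(-1101, 5), -22352232) = Rational(-111762261, 5)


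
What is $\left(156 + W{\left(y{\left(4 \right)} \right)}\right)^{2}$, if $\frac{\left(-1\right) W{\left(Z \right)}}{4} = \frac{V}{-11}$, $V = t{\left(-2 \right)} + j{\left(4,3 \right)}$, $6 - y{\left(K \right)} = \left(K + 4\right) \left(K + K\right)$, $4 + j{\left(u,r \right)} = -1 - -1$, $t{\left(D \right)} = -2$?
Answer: $\frac{2862864}{121} \approx 23660.0$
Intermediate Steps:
$j{\left(u,r \right)} = -4$ ($j{\left(u,r \right)} = -4 - 0 = -4 + \left(-1 + 1\right) = -4 + 0 = -4$)
$y{\left(K \right)} = 6 - 2 K \left(4 + K\right)$ ($y{\left(K \right)} = 6 - \left(K + 4\right) \left(K + K\right) = 6 - \left(4 + K\right) 2 K = 6 - 2 K \left(4 + K\right)$)
$V = -6$ ($V = -2 - 4 = -6$)
$W{\left(Z \right)} = - \frac{24}{11}$ ($W{\left(Z \right)} = - 4 \left(- \frac{6}{-11}\right) = - 4 \left(\left(-6\right) \left(- \frac{1}{11}\right)\right) = \left(-4\right) \frac{6}{11} = - \frac{24}{11}$)
$\left(156 + W{\left(y{\left(4 \right)} \right)}\right)^{2} = \left(156 - \frac{24}{11}\right)^{2} = \left(\frac{1692}{11}\right)^{2} = \frac{2862864}{121}$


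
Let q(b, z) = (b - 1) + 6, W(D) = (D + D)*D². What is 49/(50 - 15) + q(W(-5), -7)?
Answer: -1218/5 ≈ -243.60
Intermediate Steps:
W(D) = 2*D³ (W(D) = (2*D)*D² = 2*D³)
q(b, z) = 5 + b (q(b, z) = (-1 + b) + 6 = 5 + b)
49/(50 - 15) + q(W(-5), -7) = 49/(50 - 15) + (5 + 2*(-5)³) = 49/35 + (5 + 2*(-125)) = 49*(1/35) + (5 - 250) = 7/5 - 245 = -1218/5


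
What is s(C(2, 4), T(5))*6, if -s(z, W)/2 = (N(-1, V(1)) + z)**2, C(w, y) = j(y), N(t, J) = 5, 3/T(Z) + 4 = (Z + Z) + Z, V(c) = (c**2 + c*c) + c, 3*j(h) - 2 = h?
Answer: -588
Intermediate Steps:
j(h) = 2/3 + h/3
V(c) = c + 2*c**2 (V(c) = (c**2 + c**2) + c = 2*c**2 + c = c + 2*c**2)
T(Z) = 3/(-4 + 3*Z) (T(Z) = 3/(-4 + ((Z + Z) + Z)) = 3/(-4 + (2*Z + Z)) = 3/(-4 + 3*Z))
C(w, y) = 2/3 + y/3
s(z, W) = -2*(5 + z)**2
s(C(2, 4), T(5))*6 = -2*(5 + (2/3 + (1/3)*4))**2*6 = -2*(5 + (2/3 + 4/3))**2*6 = -2*(5 + 2)**2*6 = -2*7**2*6 = -2*49*6 = -98*6 = -588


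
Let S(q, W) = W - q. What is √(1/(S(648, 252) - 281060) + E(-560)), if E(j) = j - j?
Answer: I*√359/10052 ≈ 0.0018849*I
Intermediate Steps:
E(j) = 0
√(1/(S(648, 252) - 281060) + E(-560)) = √(1/((252 - 1*648) - 281060) + 0) = √(1/((252 - 648) - 281060) + 0) = √(1/(-396 - 281060) + 0) = √(1/(-281456) + 0) = √(-1/281456 + 0) = √(-1/281456) = I*√359/10052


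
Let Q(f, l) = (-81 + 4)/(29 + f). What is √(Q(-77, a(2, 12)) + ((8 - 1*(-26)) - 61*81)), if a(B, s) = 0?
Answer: I*√706377/12 ≈ 70.039*I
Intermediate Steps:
Q(f, l) = -77/(29 + f)
√(Q(-77, a(2, 12)) + ((8 - 1*(-26)) - 61*81)) = √(-77/(29 - 77) + ((8 - 1*(-26)) - 61*81)) = √(-77/(-48) + ((8 + 26) - 4941)) = √(-77*(-1/48) + (34 - 4941)) = √(77/48 - 4907) = √(-235459/48) = I*√706377/12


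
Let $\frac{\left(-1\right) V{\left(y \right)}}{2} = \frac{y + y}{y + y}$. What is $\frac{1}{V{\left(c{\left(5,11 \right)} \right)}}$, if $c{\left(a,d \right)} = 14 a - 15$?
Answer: $- \frac{1}{2} \approx -0.5$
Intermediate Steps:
$c{\left(a,d \right)} = -15 + 14 a$
$V{\left(y \right)} = -2$ ($V{\left(y \right)} = - 2 \frac{y + y}{y + y} = - 2 \frac{2 y}{2 y} = - 2 \cdot 2 y \frac{1}{2 y} = \left(-2\right) 1 = -2$)
$\frac{1}{V{\left(c{\left(5,11 \right)} \right)}} = \frac{1}{-2} = - \frac{1}{2}$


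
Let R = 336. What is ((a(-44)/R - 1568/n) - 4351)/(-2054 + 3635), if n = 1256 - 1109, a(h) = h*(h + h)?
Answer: -30451/11067 ≈ -2.7515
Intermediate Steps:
a(h) = 2*h² (a(h) = h*(2*h) = 2*h²)
n = 147
((a(-44)/R - 1568/n) - 4351)/(-2054 + 3635) = (((2*(-44)²)/336 - 1568/147) - 4351)/(-2054 + 3635) = (((2*1936)*(1/336) - 1568*1/147) - 4351)/1581 = ((3872*(1/336) - 32/3) - 4351)*(1/1581) = ((242/21 - 32/3) - 4351)*(1/1581) = (6/7 - 4351)*(1/1581) = -30451/7*1/1581 = -30451/11067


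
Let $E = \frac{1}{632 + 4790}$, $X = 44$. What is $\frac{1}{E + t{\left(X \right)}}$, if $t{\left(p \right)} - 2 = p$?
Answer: $\frac{5422}{249413} \approx 0.021739$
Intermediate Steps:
$E = \frac{1}{5422} \approx 0.00018443$
$t{\left(p \right)} = 2 + p$
$\frac{1}{E + t{\left(X \right)}} = \frac{1}{\frac{1}{5422} + \left(2 + 44\right)} = \frac{1}{\frac{1}{5422} + 46} = \frac{1}{\frac{249413}{5422}} = \frac{5422}{249413}$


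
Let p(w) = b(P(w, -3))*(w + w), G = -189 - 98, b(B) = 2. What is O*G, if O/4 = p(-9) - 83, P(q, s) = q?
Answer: 136612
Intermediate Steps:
G = -287
p(w) = 4*w (p(w) = 2*(w + w) = 2*(2*w) = 4*w)
O = -476 (O = 4*(4*(-9) - 83) = 4*(-36 - 83) = 4*(-119) = -476)
O*G = -476*(-287) = 136612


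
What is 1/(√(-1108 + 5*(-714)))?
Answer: -I*√4678/4678 ≈ -0.014621*I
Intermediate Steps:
1/(√(-1108 + 5*(-714))) = 1/(√(-1108 - 3570)) = 1/(√(-4678)) = 1/(I*√4678) = -I*√4678/4678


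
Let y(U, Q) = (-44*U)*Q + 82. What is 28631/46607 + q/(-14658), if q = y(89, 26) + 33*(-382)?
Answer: 2874358789/341582703 ≈ 8.4148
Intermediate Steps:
y(U, Q) = 82 - 44*Q*U (y(U, Q) = -44*Q*U + 82 = 82 - 44*Q*U)
q = -114340 (q = (82 - 44*26*89) + 33*(-382) = (82 - 101816) - 12606 = -101734 - 12606 = -114340)
28631/46607 + q/(-14658) = 28631/46607 - 114340/(-14658) = 28631*(1/46607) - 114340*(-1/14658) = 28631/46607 + 57170/7329 = 2874358789/341582703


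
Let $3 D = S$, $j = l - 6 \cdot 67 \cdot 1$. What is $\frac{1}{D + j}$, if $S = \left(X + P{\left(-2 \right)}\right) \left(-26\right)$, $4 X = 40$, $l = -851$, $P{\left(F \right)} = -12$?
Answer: $- \frac{3}{3707} \approx -0.00080928$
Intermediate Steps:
$X = 10$ ($X = \frac{1}{4} \cdot 40 = 10$)
$S = 52$ ($S = \left(10 - 12\right) \left(-26\right) = \left(-2\right) \left(-26\right) = 52$)
$j = -1253$ ($j = -851 - 6 \cdot 67 \cdot 1 = -851 - 402 \cdot 1 = -851 - 402 = -1253$)
$D = \frac{52}{3}$ ($D = \frac{1}{3} \cdot 52 = \frac{52}{3} \approx 17.333$)
$\frac{1}{D + j} = \frac{1}{\frac{52}{3} - 1253} = \frac{1}{- \frac{3707}{3}} = - \frac{3}{3707}$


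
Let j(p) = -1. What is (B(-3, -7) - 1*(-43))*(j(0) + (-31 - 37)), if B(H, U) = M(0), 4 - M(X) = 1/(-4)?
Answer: -13041/4 ≈ -3260.3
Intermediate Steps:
M(X) = 17/4 (M(X) = 4 - 1/(-4) = 4 - 1*(-¼) = 4 + ¼ = 17/4)
B(H, U) = 17/4
(B(-3, -7) - 1*(-43))*(j(0) + (-31 - 37)) = (17/4 - 1*(-43))*(-1 + (-31 - 37)) = (17/4 + 43)*(-1 - 68) = (189/4)*(-69) = -13041/4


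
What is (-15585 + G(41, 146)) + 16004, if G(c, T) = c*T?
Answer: 6405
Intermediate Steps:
G(c, T) = T*c
(-15585 + G(41, 146)) + 16004 = (-15585 + 146*41) + 16004 = (-15585 + 5986) + 16004 = -9599 + 16004 = 6405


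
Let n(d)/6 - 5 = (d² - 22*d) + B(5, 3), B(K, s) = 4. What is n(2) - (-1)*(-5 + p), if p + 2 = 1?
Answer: -192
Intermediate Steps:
p = -1 (p = -2 + 1 = -1)
n(d) = 54 - 132*d + 6*d² (n(d) = 30 + 6*((d² - 22*d) + 4) = 30 + 6*(4 + d² - 22*d) = 30 + (24 - 132*d + 6*d²) = 54 - 132*d + 6*d²)
n(2) - (-1)*(-5 + p) = (54 - 132*2 + 6*2²) - (-1)*(-5 - 1) = (54 - 264 + 6*4) - (-1)*(-6) = (54 - 264 + 24) - 1*6 = -186 - 6 = -192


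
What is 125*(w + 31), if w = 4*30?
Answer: 18875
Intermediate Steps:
w = 120
125*(w + 31) = 125*(120 + 31) = 125*151 = 18875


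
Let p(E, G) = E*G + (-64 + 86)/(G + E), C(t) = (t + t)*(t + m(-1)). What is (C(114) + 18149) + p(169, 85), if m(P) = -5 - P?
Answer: 7314449/127 ≈ 57594.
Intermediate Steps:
C(t) = 2*t*(-4 + t) (C(t) = (t + t)*(t + (-5 - 1*(-1))) = (2*t)*(t + (-5 + 1)) = (2*t)*(t - 4) = (2*t)*(-4 + t) = 2*t*(-4 + t))
p(E, G) = 22/(E + G) + E*G (p(E, G) = E*G + 22/(E + G) = 22/(E + G) + E*G)
(C(114) + 18149) + p(169, 85) = (2*114*(-4 + 114) + 18149) + (22 + 169*85² + 85*169²)/(169 + 85) = (2*114*110 + 18149) + (22 + 169*7225 + 85*28561)/254 = (25080 + 18149) + (22 + 1221025 + 2427685)/254 = 43229 + (1/254)*3648732 = 43229 + 1824366/127 = 7314449/127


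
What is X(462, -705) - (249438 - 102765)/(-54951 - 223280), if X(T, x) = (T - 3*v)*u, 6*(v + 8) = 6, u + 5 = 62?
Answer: 7660124334/278231 ≈ 27532.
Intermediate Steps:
u = 57 (u = -5 + 62 = 57)
v = -7 (v = -8 + (1/6)*6 = -8 + 1 = -7)
X(T, x) = 1197 + 57*T (X(T, x) = (T - 3*(-7))*57 = (T + 21)*57 = (21 + T)*57 = 1197 + 57*T)
X(462, -705) - (249438 - 102765)/(-54951 - 223280) = (1197 + 57*462) - (249438 - 102765)/(-54951 - 223280) = (1197 + 26334) - 146673/(-278231) = 27531 - 146673*(-1)/278231 = 27531 - 1*(-146673/278231) = 27531 + 146673/278231 = 7660124334/278231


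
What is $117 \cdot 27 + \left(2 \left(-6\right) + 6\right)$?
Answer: $3153$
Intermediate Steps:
$117 \cdot 27 + \left(2 \left(-6\right) + 6\right) = 3159 + \left(-12 + 6\right) = 3159 - 6 = 3153$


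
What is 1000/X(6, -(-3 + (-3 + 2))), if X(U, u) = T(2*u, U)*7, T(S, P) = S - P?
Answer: 500/7 ≈ 71.429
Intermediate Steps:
X(U, u) = -7*U + 14*u (X(U, u) = (2*u - U)*7 = (-U + 2*u)*7 = -7*U + 14*u)
1000/X(6, -(-3 + (-3 + 2))) = 1000/(-7*6 + 14*(-(-3 + (-3 + 2)))) = 1000/(-42 + 14*(-(-3 - 1))) = 1000/(-42 + 14*(-1*(-4))) = 1000/(-42 + 14*4) = 1000/(-42 + 56) = 1000/14 = 1000*(1/14) = 500/7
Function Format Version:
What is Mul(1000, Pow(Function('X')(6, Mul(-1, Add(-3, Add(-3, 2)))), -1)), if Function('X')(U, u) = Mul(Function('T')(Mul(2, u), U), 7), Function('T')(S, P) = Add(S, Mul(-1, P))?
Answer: Rational(500, 7) ≈ 71.429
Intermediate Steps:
Function('X')(U, u) = Add(Mul(-7, U), Mul(14, u)) (Function('X')(U, u) = Mul(Add(Mul(2, u), Mul(-1, U)), 7) = Mul(Add(Mul(-1, U), Mul(2, u)), 7) = Add(Mul(-7, U), Mul(14, u)))
Mul(1000, Pow(Function('X')(6, Mul(-1, Add(-3, Add(-3, 2)))), -1)) = Mul(1000, Pow(Add(Mul(-7, 6), Mul(14, Mul(-1, Add(-3, Add(-3, 2))))), -1)) = Mul(1000, Pow(Add(-42, Mul(14, Mul(-1, Add(-3, -1)))), -1)) = Mul(1000, Pow(Add(-42, Mul(14, Mul(-1, -4))), -1)) = Mul(1000, Pow(Add(-42, Mul(14, 4)), -1)) = Mul(1000, Pow(Add(-42, 56), -1)) = Mul(1000, Pow(14, -1)) = Mul(1000, Rational(1, 14)) = Rational(500, 7)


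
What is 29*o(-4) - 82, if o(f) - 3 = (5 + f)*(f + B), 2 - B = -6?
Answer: 121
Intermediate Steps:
B = 8 (B = 2 - 1*(-6) = 2 + 6 = 8)
o(f) = 3 + (5 + f)*(8 + f) (o(f) = 3 + (5 + f)*(f + 8) = 3 + (5 + f)*(8 + f))
29*o(-4) - 82 = 29*(43 + (-4)² + 13*(-4)) - 82 = 29*(43 + 16 - 52) - 82 = 29*7 - 82 = 203 - 82 = 121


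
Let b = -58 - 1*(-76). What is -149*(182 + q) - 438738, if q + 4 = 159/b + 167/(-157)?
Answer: -439365451/942 ≈ -4.6642e+5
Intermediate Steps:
b = 18 (b = -58 + 76 = 18)
q = 3551/942 (q = -4 + (159/18 + 167/(-157)) = -4 + (159*(1/18) + 167*(-1/157)) = -4 + (53/6 - 167/157) = -4 + 7319/942 = 3551/942 ≈ 3.7696)
-149*(182 + q) - 438738 = -149*(182 + 3551/942) - 438738 = -149*174995/942 - 438738 = -26074255/942 - 438738 = -439365451/942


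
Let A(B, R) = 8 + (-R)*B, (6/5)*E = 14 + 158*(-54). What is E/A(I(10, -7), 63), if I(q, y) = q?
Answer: 21295/1866 ≈ 11.412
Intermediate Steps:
E = -21295/3 (E = 5*(14 + 158*(-54))/6 = 5*(14 - 8532)/6 = (5/6)*(-8518) = -21295/3 ≈ -7098.3)
A(B, R) = 8 - B*R
E/A(I(10, -7), 63) = -21295/(3*(8 - 1*10*63)) = -21295/(3*(8 - 630)) = -21295/3/(-622) = -21295/3*(-1/622) = 21295/1866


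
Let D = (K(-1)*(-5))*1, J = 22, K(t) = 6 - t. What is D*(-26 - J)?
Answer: 1680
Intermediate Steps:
D = -35 (D = ((6 - 1*(-1))*(-5))*1 = ((6 + 1)*(-5))*1 = (7*(-5))*1 = -35*1 = -35)
D*(-26 - J) = -35*(-26 - 1*22) = -35*(-26 - 22) = -35*(-48) = 1680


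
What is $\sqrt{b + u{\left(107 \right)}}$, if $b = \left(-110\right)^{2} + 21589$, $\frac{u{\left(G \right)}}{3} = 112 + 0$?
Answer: $5 \sqrt{1361} \approx 184.46$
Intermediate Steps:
$u{\left(G \right)} = 336$ ($u{\left(G \right)} = 3 \left(112 + 0\right) = 3 \cdot 112 = 336$)
$b = 33689$ ($b = 12100 + 21589 = 33689$)
$\sqrt{b + u{\left(107 \right)}} = \sqrt{33689 + 336} = \sqrt{34025} = 5 \sqrt{1361}$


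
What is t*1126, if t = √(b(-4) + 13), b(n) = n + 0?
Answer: 3378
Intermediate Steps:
b(n) = n
t = 3 (t = √(-4 + 13) = √9 = 3)
t*1126 = 3*1126 = 3378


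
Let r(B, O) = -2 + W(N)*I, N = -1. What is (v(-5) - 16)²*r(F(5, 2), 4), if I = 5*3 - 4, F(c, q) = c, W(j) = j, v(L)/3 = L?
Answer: -12493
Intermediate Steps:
v(L) = 3*L
I = 11 (I = 15 - 4 = 11)
r(B, O) = -13 (r(B, O) = -2 - 1*11 = -2 - 11 = -13)
(v(-5) - 16)²*r(F(5, 2), 4) = (3*(-5) - 16)²*(-13) = (-15 - 16)²*(-13) = (-31)²*(-13) = 961*(-13) = -12493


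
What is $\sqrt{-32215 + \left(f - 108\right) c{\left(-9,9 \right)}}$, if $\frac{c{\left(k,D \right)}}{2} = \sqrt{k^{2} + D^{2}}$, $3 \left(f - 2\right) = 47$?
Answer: $\sqrt{-32215 - 1626 \sqrt{2}} \approx 185.78 i$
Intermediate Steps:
$f = \frac{53}{3}$ ($f = 2 + \frac{1}{3} \cdot 47 = 2 + \frac{47}{3} = \frac{53}{3} \approx 17.667$)
$c{\left(k,D \right)} = 2 \sqrt{D^{2} + k^{2}}$ ($c{\left(k,D \right)} = 2 \sqrt{k^{2} + D^{2}} = 2 \sqrt{D^{2} + k^{2}}$)
$\sqrt{-32215 + \left(f - 108\right) c{\left(-9,9 \right)}} = \sqrt{-32215 + \left(\frac{53}{3} - 108\right) 2 \sqrt{9^{2} + \left(-9\right)^{2}}} = \sqrt{-32215 - \frac{271 \cdot 2 \sqrt{81 + 81}}{3}} = \sqrt{-32215 - \frac{271 \cdot 2 \sqrt{162}}{3}} = \sqrt{-32215 - \frac{271 \cdot 2 \cdot 9 \sqrt{2}}{3}} = \sqrt{-32215 - \frac{271 \cdot 18 \sqrt{2}}{3}} = \sqrt{-32215 - 1626 \sqrt{2}}$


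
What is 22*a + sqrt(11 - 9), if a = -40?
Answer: -880 + sqrt(2) ≈ -878.59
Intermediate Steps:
22*a + sqrt(11 - 9) = 22*(-40) + sqrt(11 - 9) = -880 + sqrt(2)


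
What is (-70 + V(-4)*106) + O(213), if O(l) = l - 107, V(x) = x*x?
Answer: 1732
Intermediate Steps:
V(x) = x²
O(l) = -107 + l
(-70 + V(-4)*106) + O(213) = (-70 + (-4)²*106) + (-107 + 213) = (-70 + 16*106) + 106 = (-70 + 1696) + 106 = 1626 + 106 = 1732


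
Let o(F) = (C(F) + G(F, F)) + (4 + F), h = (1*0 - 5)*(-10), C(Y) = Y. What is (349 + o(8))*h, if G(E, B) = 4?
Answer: 18650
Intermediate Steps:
h = 50 (h = (0 - 5)*(-10) = -5*(-10) = 50)
o(F) = 8 + 2*F (o(F) = (F + 4) + (4 + F) = (4 + F) + (4 + F) = 8 + 2*F)
(349 + o(8))*h = (349 + (8 + 2*8))*50 = (349 + (8 + 16))*50 = (349 + 24)*50 = 373*50 = 18650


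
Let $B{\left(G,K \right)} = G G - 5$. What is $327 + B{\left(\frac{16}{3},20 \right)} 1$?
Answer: $\frac{3154}{9} \approx 350.44$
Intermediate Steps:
$B{\left(G,K \right)} = -5 + G^{2}$ ($B{\left(G,K \right)} = G^{2} - 5 = -5 + G^{2}$)
$327 + B{\left(\frac{16}{3},20 \right)} 1 = 327 + \left(-5 + \left(\frac{16}{3}\right)^{2}\right) 1 = 327 + \left(-5 + \frac{256}{9}\right) 1 = 327 + \frac{211}{9} \cdot 1 = 327 + \frac{211}{9} = \frac{3154}{9}$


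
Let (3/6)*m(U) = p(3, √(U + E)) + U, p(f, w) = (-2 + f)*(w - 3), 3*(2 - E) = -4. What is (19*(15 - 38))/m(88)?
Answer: -111435/42802 + 437*√822/42802 ≈ -2.3108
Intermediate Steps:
E = 10/3 (E = 2 - ⅓*(-4) = 2 + 4/3 = 10/3 ≈ 3.3333)
p(f, w) = (-3 + w)*(-2 + f) (p(f, w) = (-2 + f)*(-3 + w) = (-3 + w)*(-2 + f))
m(U) = -6 + 2*U + 2*√(10/3 + U) (m(U) = 2*((6 - 3*3 - 2*√(U + 10/3) + 3*√(U + 10/3)) + U) = 2*((6 - 9 - 2*√(10/3 + U) + 3*√(10/3 + U)) + U) = 2*((-3 + √(10/3 + U)) + U) = 2*(-3 + U + √(10/3 + U)) = -6 + 2*U + 2*√(10/3 + U))
(19*(15 - 38))/m(88) = (19*(15 - 38))/(-6 + 2*88 + 2*√(30 + 9*88)/3) = (19*(-23))/(-6 + 176 + 2*√(30 + 792)/3) = -437/(-6 + 176 + 2*√822/3) = -437/(170 + 2*√822/3)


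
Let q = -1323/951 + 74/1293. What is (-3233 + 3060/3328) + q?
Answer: -1102662208331/341020992 ≈ -3233.4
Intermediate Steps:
q = -546755/409881 (q = -1323*1/951 + 74*(1/1293) = -441/317 + 74/1293 = -546755/409881 ≈ -1.3339)
(-3233 + 3060/3328) + q = (-3233 + 3060/3328) - 546755/409881 = (-3233 + 3060*(1/3328)) - 546755/409881 = (-3233 + 765/832) - 546755/409881 = -2689091/832 - 546755/409881 = -1102662208331/341020992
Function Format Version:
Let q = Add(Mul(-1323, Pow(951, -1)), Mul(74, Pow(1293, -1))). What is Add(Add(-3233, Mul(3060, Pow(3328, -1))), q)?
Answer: Rational(-1102662208331, 341020992) ≈ -3233.4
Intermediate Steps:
q = Rational(-546755, 409881) (q = Add(Mul(-1323, Rational(1, 951)), Mul(74, Rational(1, 1293))) = Add(Rational(-441, 317), Rational(74, 1293)) = Rational(-546755, 409881) ≈ -1.3339)
Add(Add(-3233, Mul(3060, Pow(3328, -1))), q) = Add(Add(-3233, Mul(3060, Pow(3328, -1))), Rational(-546755, 409881)) = Add(Add(-3233, Mul(3060, Rational(1, 3328))), Rational(-546755, 409881)) = Add(Add(-3233, Rational(765, 832)), Rational(-546755, 409881)) = Add(Rational(-2689091, 832), Rational(-546755, 409881)) = Rational(-1102662208331, 341020992)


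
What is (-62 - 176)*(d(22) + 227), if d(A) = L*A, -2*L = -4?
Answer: -64498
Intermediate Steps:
L = 2 (L = -1/2*(-4) = 2)
d(A) = 2*A
(-62 - 176)*(d(22) + 227) = (-62 - 176)*(2*22 + 227) = -238*(44 + 227) = -238*271 = -64498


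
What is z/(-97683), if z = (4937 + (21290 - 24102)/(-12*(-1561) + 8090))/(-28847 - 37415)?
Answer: 22069567/28934996685602 ≈ 7.6273e-7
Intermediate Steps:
z = -66208701/888639682 (z = (4937 - 2812/(18732 + 8090))/(-66262) = (4937 - 2812/26822)*(-1/66262) = (4937 - 2812*1/26822)*(-1/66262) = (4937 - 1406/13411)*(-1/66262) = (66208701/13411)*(-1/66262) = -66208701/888639682 ≈ -0.074506)
z/(-97683) = -66208701/888639682/(-97683) = -66208701/888639682*(-1/97683) = 22069567/28934996685602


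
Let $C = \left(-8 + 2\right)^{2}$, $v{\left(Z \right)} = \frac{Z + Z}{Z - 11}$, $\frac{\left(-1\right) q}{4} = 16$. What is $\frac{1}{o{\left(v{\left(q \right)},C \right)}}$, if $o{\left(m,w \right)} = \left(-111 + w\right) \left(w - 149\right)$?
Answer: $\frac{1}{8475} \approx 0.00011799$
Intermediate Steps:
$q = -64$ ($q = \left(-4\right) 16 = -64$)
$v{\left(Z \right)} = \frac{2 Z}{-11 + Z}$
$C = 36$ ($C = \left(-6\right)^{2} = 36$)
$o{\left(m,w \right)} = \left(-149 + w\right) \left(-111 + w\right)$ ($o{\left(m,w \right)} = \left(-111 + w\right) \left(-149 + w\right) = \left(-149 + w\right) \left(-111 + w\right)$)
$\frac{1}{o{\left(v{\left(q \right)},C \right)}} = \frac{1}{16539 + 36^{2} - 9360} = \frac{1}{16539 + 1296 - 9360} = \frac{1}{8475}$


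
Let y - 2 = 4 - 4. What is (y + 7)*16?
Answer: 144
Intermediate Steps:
y = 2 (y = 2 + (4 - 4) = 2 + 0 = 2)
(y + 7)*16 = (2 + 7)*16 = 9*16 = 144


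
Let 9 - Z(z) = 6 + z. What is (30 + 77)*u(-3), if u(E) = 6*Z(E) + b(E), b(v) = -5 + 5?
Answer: 3852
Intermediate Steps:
Z(z) = 3 - z (Z(z) = 9 - (6 + z) = 9 + (-6 - z) = 3 - z)
b(v) = 0
u(E) = 18 - 6*E (u(E) = 6*(3 - E) + 0 = (18 - 6*E) + 0 = 18 - 6*E)
(30 + 77)*u(-3) = (30 + 77)*(18 - 6*(-3)) = 107*(18 + 18) = 107*36 = 3852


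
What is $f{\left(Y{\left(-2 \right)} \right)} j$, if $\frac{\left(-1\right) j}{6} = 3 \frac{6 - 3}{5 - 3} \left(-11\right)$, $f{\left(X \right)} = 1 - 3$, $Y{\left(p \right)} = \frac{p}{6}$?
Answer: $-594$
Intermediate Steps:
$Y{\left(p \right)} = \frac{p}{6}$ ($Y{\left(p \right)} = p \frac{1}{6} = \frac{p}{6}$)
$f{\left(X \right)} = -2$
$j = 297$ ($j = - 6 \cdot 3 \frac{6 - 3}{5 - 3} \left(-11\right) = - 6 \cdot 3 \cdot \frac{3}{2} \left(-11\right) = - 6 \cdot \frac{9}{2} \left(-11\right) = \left(-6\right) \left(- \frac{99}{2}\right) = 297$)
$f{\left(Y{\left(-2 \right)} \right)} j = \left(-2\right) 297 = -594$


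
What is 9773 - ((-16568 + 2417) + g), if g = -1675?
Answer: 25599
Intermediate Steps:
9773 - ((-16568 + 2417) + g) = 9773 - ((-16568 + 2417) - 1675) = 9773 - (-14151 - 1675) = 9773 - 1*(-15826) = 9773 + 15826 = 25599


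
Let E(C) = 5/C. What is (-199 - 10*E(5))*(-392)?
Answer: 81928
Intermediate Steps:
(-199 - 10*E(5))*(-392) = (-199 - 50/5)*(-392) = (-199 - 10*1)*(-392) = (-199 - 10)*(-392) = -209*(-392) = 81928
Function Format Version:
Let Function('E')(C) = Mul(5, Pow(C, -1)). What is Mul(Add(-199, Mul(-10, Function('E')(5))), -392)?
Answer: 81928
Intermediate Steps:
Mul(Add(-199, Mul(-10, Function('E')(5))), -392) = Mul(Add(-199, Mul(-10, Mul(5, Pow(5, -1)))), -392) = Mul(Add(-199, Mul(-10, Mul(5, Rational(1, 5)))), -392) = Mul(Add(-199, Mul(-10, 1)), -392) = Mul(Add(-199, -10), -392) = Mul(-209, -392) = 81928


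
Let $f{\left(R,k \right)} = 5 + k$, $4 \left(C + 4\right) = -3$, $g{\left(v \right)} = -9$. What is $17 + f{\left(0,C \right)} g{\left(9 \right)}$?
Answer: $\frac{59}{4} \approx 14.75$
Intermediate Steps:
$C = - \frac{19}{4}$ ($C = -4 + \frac{1}{4} \left(-3\right) = -4 - \frac{3}{4} = - \frac{19}{4} \approx -4.75$)
$17 + f{\left(0,C \right)} g{\left(9 \right)} = 17 + \left(5 - \frac{19}{4}\right) \left(-9\right) = 17 + \frac{1}{4} \left(-9\right) = 17 - \frac{9}{4} = \frac{59}{4}$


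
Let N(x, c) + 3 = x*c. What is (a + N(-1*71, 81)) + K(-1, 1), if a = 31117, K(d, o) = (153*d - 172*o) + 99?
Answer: 25137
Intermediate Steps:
K(d, o) = 99 - 172*o + 153*d (K(d, o) = (-172*o + 153*d) + 99 = 99 - 172*o + 153*d)
N(x, c) = -3 + c*x (N(x, c) = -3 + x*c = -3 + c*x)
(a + N(-1*71, 81)) + K(-1, 1) = (31117 + (-3 + 81*(-1*71))) + (99 - 172*1 + 153*(-1)) = (31117 + (-3 + 81*(-71))) + (99 - 172 - 153) = (31117 + (-3 - 5751)) - 226 = (31117 - 5754) - 226 = 25363 - 226 = 25137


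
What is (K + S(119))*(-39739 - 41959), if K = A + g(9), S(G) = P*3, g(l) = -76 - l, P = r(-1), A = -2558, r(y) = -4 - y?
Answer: 216663096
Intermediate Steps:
P = -3 (P = -4 - 1*(-1) = -4 + 1 = -3)
S(G) = -9 (S(G) = -3*3 = -9)
K = -2643 (K = -2558 + (-76 - 1*9) = -2558 + (-76 - 9) = -2558 - 85 = -2643)
(K + S(119))*(-39739 - 41959) = (-2643 - 9)*(-39739 - 41959) = -2652*(-81698) = 216663096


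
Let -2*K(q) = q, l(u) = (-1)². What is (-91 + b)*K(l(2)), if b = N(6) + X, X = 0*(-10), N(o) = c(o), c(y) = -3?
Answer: 47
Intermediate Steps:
l(u) = 1
K(q) = -q/2
N(o) = -3
X = 0
b = -3 (b = -3 + 0 = -3)
(-91 + b)*K(l(2)) = (-91 - 3)*(-½*1) = -94*(-½) = 47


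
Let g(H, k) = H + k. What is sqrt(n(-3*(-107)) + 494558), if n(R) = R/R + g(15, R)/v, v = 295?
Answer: sqrt(43039096095)/295 ≈ 703.25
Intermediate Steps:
n(R) = 62/59 + R/295 (n(R) = R/R + (15 + R)/295 = 1 + (15 + R)*(1/295) = 1 + (3/59 + R/295) = 62/59 + R/295)
sqrt(n(-3*(-107)) + 494558) = sqrt((62/59 + (-3*(-107))/295) + 494558) = sqrt((62/59 + (1/295)*321) + 494558) = sqrt((62/59 + 321/295) + 494558) = sqrt(631/295 + 494558) = sqrt(145895241/295) = sqrt(43039096095)/295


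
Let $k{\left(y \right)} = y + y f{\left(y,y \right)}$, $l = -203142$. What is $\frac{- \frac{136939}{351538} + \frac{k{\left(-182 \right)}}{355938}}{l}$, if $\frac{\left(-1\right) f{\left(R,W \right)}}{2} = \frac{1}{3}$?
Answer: $\frac{6649516421}{3466130670104652} \approx 1.9184 \cdot 10^{-6}$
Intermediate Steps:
$f{\left(R,W \right)} = - \frac{2}{3}$
$k{\left(y \right)} = \frac{y}{3}$ ($k{\left(y \right)} = y + y \left(- \frac{2}{3}\right) = y - \frac{2 y}{3} = \frac{y}{3}$)
$\frac{- \frac{136939}{351538} + \frac{k{\left(-182 \right)}}{355938}}{l} = \frac{- \frac{136939}{351538} + \frac{\frac{1}{3} \left(-182\right)}{355938}}{-203142} = \left(\left(-136939\right) \frac{1}{351538} - \frac{91}{533907}\right) \left(- \frac{1}{203142}\right) = \left(- \frac{12449}{31958} - \frac{91}{533907}\right) \left(- \frac{1}{203142}\right) = \left(- \frac{6649516421}{17062599906}\right) \left(- \frac{1}{203142}\right) = \frac{6649516421}{3466130670104652}$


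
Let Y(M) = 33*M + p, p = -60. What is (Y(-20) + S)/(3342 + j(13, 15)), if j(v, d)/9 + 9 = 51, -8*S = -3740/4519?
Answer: -1301285/6724272 ≈ -0.19352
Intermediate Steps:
S = 935/9038 (S = -(-935)/(2*4519) = -⅛*(-3740/4519) = 935/9038 ≈ 0.10345)
j(v, d) = 378 (j(v, d) = -81 + 9*51 = -81 + 459 = 378)
Y(M) = -60 + 33*M (Y(M) = 33*M - 60 = -60 + 33*M)
(Y(-20) + S)/(3342 + j(13, 15)) = ((-60 + 33*(-20)) + 935/9038)/(3342 + 378) = ((-60 - 660) + 935/9038)/3720 = (-720 + 935/9038)*(1/3720) = -6506425/9038*1/3720 = -1301285/6724272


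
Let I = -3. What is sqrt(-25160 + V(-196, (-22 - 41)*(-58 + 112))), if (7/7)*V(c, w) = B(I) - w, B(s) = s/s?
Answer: I*sqrt(21757) ≈ 147.5*I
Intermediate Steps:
B(s) = 1
V(c, w) = 1 - w
sqrt(-25160 + V(-196, (-22 - 41)*(-58 + 112))) = sqrt(-25160 + (1 - (-22 - 41)*(-58 + 112))) = sqrt(-25160 + (1 - (-63)*54)) = sqrt(-25160 + (1 - 1*(-3402))) = sqrt(-25160 + (1 + 3402)) = sqrt(-25160 + 3403) = sqrt(-21757) = I*sqrt(21757)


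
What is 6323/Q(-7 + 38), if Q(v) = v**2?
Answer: 6323/961 ≈ 6.5796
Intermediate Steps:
6323/Q(-7 + 38) = 6323/((-7 + 38)**2) = 6323/(31**2) = 6323/961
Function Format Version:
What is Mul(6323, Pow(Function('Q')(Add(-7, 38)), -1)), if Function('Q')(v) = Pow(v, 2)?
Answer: Rational(6323, 961) ≈ 6.5796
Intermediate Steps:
Mul(6323, Pow(Function('Q')(Add(-7, 38)), -1)) = Mul(6323, Pow(Pow(Add(-7, 38), 2), -1)) = Mul(6323, Pow(Pow(31, 2), -1)) = Mul(6323, Pow(961, -1)) = Mul(6323, Rational(1, 961)) = Rational(6323, 961)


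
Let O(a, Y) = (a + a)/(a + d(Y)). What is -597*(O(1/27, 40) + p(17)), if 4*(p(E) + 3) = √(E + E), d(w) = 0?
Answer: 597 - 597*√34/4 ≈ -273.27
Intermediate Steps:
O(a, Y) = 2 (O(a, Y) = (a + a)/(a + 0) = (2*a)/a = 2)
p(E) = -3 + √2*√E/4 (p(E) = -3 + √(E + E)/4 = -3 + √(2*E)/4 = -3 + (√2*√E)/4 = -3 + √2*√E/4)
-597*(O(1/27, 40) + p(17)) = -597*(2 + (-3 + √2*√17/4)) = -597*(2 + (-3 + √34/4)) = -597*(-1 + √34/4) = 597 - 597*√34/4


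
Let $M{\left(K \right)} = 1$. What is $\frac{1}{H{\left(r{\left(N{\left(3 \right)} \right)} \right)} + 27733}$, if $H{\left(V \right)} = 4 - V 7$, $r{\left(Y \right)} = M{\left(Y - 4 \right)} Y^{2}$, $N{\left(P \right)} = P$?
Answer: $\frac{1}{27674} \approx 3.6135 \cdot 10^{-5}$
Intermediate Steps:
$r{\left(Y \right)} = Y^{2}$ ($r{\left(Y \right)} = 1 Y^{2} = Y^{2}$)
$H{\left(V \right)} = 4 - 7 V$
$\frac{1}{H{\left(r{\left(N{\left(3 \right)} \right)} \right)} + 27733} = \frac{1}{\left(4 - 7 \cdot 3^{2}\right) + 27733} = \frac{1}{\left(4 - 63\right) + 27733} = \frac{1}{-59 + 27733} = \frac{1}{27674}$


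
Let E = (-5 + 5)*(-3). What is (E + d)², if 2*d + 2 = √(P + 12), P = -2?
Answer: 7/2 - √10 ≈ 0.33772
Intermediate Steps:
E = 0 (E = 0*(-3) = 0)
d = -1 + √10/2 (d = -1 + √(-2 + 12)/2 = -1 + √10/2 ≈ 0.58114)
(E + d)² = (0 + (-1 + √10/2))² = (-1 + √10/2)²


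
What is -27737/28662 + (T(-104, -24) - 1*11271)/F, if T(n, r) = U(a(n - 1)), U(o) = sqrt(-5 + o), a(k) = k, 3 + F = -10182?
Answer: 13516019/97307490 - I*sqrt(110)/10185 ≈ 0.1389 - 0.0010298*I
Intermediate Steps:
F = -10185 (F = -3 - 10182 = -10185)
T(n, r) = sqrt(-6 + n) (T(n, r) = sqrt(-5 + (n - 1)) = sqrt(-5 + (-1 + n)) = sqrt(-6 + n))
-27737/28662 + (T(-104, -24) - 1*11271)/F = -27737/28662 + (sqrt(-6 - 104) - 1*11271)/(-10185) = -27737*1/28662 + (sqrt(-110) - 11271)*(-1/10185) = -27737/28662 + (I*sqrt(110) - 11271)*(-1/10185) = -27737/28662 + (-11271 + I*sqrt(110))*(-1/10185) = -27737/28662 + (3757/3395 - I*sqrt(110)/10185) = 13516019/97307490 - I*sqrt(110)/10185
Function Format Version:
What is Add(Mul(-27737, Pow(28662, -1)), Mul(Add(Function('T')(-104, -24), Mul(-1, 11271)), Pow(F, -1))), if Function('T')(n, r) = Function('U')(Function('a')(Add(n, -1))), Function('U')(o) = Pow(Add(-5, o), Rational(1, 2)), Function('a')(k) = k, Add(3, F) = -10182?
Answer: Add(Rational(13516019, 97307490), Mul(Rational(-1, 10185), I, Pow(110, Rational(1, 2)))) ≈ Add(0.13890, Mul(-0.0010298, I))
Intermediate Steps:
F = -10185 (F = Add(-3, -10182) = -10185)
Function('T')(n, r) = Pow(Add(-6, n), Rational(1, 2)) (Function('T')(n, r) = Pow(Add(-5, Add(n, -1)), Rational(1, 2)) = Pow(Add(-5, Add(-1, n)), Rational(1, 2)) = Pow(Add(-6, n), Rational(1, 2)))
Add(Mul(-27737, Pow(28662, -1)), Mul(Add(Function('T')(-104, -24), Mul(-1, 11271)), Pow(F, -1))) = Add(Mul(-27737, Pow(28662, -1)), Mul(Add(Pow(Add(-6, -104), Rational(1, 2)), Mul(-1, 11271)), Pow(-10185, -1))) = Add(Mul(-27737, Rational(1, 28662)), Mul(Add(Pow(-110, Rational(1, 2)), -11271), Rational(-1, 10185))) = Add(Rational(-27737, 28662), Mul(Add(Mul(I, Pow(110, Rational(1, 2))), -11271), Rational(-1, 10185))) = Add(Rational(-27737, 28662), Mul(Add(-11271, Mul(I, Pow(110, Rational(1, 2)))), Rational(-1, 10185))) = Add(Rational(-27737, 28662), Add(Rational(3757, 3395), Mul(Rational(-1, 10185), I, Pow(110, Rational(1, 2))))) = Add(Rational(13516019, 97307490), Mul(Rational(-1, 10185), I, Pow(110, Rational(1, 2))))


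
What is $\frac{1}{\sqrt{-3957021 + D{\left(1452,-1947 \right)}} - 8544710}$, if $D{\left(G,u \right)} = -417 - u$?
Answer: $- \frac{8544710}{73012072939591} - \frac{3 i \sqrt{439499}}{73012072939591} \approx -1.1703 \cdot 10^{-7} - 2.724 \cdot 10^{-11} i$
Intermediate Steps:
$\frac{1}{\sqrt{-3957021 + D{\left(1452,-1947 \right)}} - 8544710} = \frac{1}{\sqrt{-3957021 - -1530} - 8544710} = \frac{1}{\sqrt{-3957021 + \left(-417 + 1947\right)} - 8544710} = \frac{1}{\sqrt{-3957021 + 1530} - 8544710} = \frac{1}{\sqrt{-3955491} - 8544710} = \frac{1}{3 i \sqrt{439499} - 8544710} = \frac{1}{-8544710 + 3 i \sqrt{439499}}$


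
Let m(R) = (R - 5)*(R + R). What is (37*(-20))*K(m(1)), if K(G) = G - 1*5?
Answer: 9620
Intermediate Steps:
m(R) = 2*R*(-5 + R) (m(R) = (-5 + R)*(2*R) = 2*R*(-5 + R))
K(G) = -5 + G (K(G) = G - 5 = -5 + G)
(37*(-20))*K(m(1)) = (37*(-20))*(-5 + 2*1*(-5 + 1)) = -740*(-5 + 2*1*(-4)) = -740*(-5 - 8) = -740*(-13) = 9620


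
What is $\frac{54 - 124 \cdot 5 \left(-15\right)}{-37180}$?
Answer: $- \frac{4677}{18590} \approx -0.25159$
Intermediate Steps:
$\frac{54 - 124 \cdot 5 \left(-15\right)}{-37180} = \left(54 - -9300\right) \left(- \frac{1}{37180}\right) = \left(54 + 9300\right) \left(- \frac{1}{37180}\right) = 9354 \left(- \frac{1}{37180}\right) = - \frac{4677}{18590}$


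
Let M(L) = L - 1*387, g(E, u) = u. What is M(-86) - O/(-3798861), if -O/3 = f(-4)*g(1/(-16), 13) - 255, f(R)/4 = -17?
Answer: -598952612/1266287 ≈ -473.00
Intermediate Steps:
f(R) = -68 (f(R) = 4*(-17) = -68)
O = 3417 (O = -3*(-68*13 - 255) = -3*(-884 - 255) = -3*(-1139) = 3417)
M(L) = -387 + L (M(L) = L - 387 = -387 + L)
M(-86) - O/(-3798861) = (-387 - 86) - 3417/(-3798861) = -473 - 3417*(-1)/3798861 = -473 - 1*(-1139/1266287) = -473 + 1139/1266287 = -598952612/1266287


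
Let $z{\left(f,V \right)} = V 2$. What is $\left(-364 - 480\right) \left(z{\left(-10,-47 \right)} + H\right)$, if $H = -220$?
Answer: $265016$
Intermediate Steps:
$z{\left(f,V \right)} = 2 V$
$\left(-364 - 480\right) \left(z{\left(-10,-47 \right)} + H\right) = \left(-364 - 480\right) \left(2 \left(-47\right) - 220\right) = - 844 \left(-94 - 220\right) = \left(-844\right) \left(-314\right) = 265016$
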